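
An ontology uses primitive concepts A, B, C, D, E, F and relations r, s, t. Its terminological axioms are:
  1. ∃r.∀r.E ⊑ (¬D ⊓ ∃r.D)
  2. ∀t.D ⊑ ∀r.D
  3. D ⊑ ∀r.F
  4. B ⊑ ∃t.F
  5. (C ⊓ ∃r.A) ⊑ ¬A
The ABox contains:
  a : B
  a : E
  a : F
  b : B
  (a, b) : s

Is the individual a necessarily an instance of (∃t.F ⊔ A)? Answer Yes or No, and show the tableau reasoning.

Yes

1. a : (∃t.F ⊔ A)?  L(a) = {B, E, F} ∪ {(∀t.¬F ⊓ ¬A)}
   clash {F, ¬F} at an ∃-successor — a ∈ (∃t.F ⊔ A)
2. Hence a : (∃t.F ⊔ A): entailed.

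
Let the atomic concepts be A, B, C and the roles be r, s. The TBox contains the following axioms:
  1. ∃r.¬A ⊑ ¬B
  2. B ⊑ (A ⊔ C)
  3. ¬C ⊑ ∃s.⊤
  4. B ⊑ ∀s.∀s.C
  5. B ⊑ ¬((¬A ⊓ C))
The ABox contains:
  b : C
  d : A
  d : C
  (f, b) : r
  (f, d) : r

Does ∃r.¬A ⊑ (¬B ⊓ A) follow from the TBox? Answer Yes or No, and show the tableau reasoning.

No

1. ∃r.¬A ⊑ (¬B ⊓ A)  ⇔  (∃r.¬A ⊓ (B ⊔ ¬A)) unsat w.r.t. T
   apply at x₀: ∃r.¬A⊑¬B
   open: L(x₀) ⊇ {C, ¬A, ¬B, ∃r.¬A} (+ ∃-successors)
2. Hence ∃r.¬A ⊑ (¬B ⊓ A): not entailed.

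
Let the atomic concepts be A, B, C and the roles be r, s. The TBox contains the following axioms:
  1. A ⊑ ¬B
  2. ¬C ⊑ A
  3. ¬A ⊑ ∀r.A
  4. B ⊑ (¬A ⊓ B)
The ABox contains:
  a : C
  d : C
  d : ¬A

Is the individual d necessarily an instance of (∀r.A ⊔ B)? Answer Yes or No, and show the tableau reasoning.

Yes

1. d : (∀r.A ⊔ B)?  L(d) = {C, ¬A} ∪ {(∃r.¬A ⊓ ¬B)}
   clash {A, ¬A} at an ∃-successor — d ∈ (∀r.A ⊔ B)
2. Hence d : (∀r.A ⊔ B): entailed.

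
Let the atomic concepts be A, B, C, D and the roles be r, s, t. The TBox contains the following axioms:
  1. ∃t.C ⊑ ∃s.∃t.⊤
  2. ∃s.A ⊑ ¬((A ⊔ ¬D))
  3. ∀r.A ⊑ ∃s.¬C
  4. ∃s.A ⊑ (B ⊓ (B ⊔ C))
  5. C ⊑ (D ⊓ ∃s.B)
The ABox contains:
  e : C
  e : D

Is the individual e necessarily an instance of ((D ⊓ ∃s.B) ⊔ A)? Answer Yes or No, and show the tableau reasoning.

1. e : ((D ⊓ ∃s.B) ⊔ A)?  L(e) = {C, D} ∪ {((¬D ⊔ ∀s.¬B) ⊓ ¬A)}
   clash {B, ¬B} at an ∃-successor — e ∈ ((D ⊓ ∃s.B) ⊔ A)
2. Hence e : ((D ⊓ ∃s.B) ⊔ A): entailed.

Yes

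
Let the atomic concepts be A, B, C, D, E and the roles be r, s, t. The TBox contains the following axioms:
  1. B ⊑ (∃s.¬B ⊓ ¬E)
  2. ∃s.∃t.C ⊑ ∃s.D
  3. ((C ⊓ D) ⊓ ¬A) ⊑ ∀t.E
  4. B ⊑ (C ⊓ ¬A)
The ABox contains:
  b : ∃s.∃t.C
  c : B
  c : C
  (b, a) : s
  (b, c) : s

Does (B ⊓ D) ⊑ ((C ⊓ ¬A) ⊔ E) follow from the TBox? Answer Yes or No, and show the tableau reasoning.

Yes

1. (B ⊓ D) ⊑ ((C ⊓ ¬A) ⊔ E)  ⇔  ((B ⊓ D) ⊓ ((¬C ⊔ A) ⊓ ¬E)) unsat w.r.t. T
   all branches close; clash {A, ¬A} at x₀
2. Hence (B ⊓ D) ⊑ ((C ⊓ ¬A) ⊔ E): entailed.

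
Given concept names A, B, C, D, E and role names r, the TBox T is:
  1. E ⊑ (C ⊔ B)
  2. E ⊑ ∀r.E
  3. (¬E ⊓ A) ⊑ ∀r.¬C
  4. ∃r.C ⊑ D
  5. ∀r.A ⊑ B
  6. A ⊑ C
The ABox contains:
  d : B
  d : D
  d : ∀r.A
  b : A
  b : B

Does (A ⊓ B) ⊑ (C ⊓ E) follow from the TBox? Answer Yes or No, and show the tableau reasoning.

No

1. (A ⊓ B) ⊑ (C ⊓ E)  ⇔  ((A ⊓ B) ⊓ (¬C ⊔ ¬E)) unsat w.r.t. T
   apply at x₀: A⊑C
   open: L(x₀) ⊇ {A, B, C, ¬E, ∀r.¬C}
2. Hence (A ⊓ B) ⊑ (C ⊓ E): not entailed.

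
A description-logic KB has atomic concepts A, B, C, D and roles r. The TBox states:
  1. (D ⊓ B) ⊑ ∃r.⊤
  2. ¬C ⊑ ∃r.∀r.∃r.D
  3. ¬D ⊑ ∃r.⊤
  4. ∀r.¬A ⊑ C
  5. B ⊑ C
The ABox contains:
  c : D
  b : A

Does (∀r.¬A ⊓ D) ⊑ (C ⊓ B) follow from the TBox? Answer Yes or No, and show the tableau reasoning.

No

1. (∀r.¬A ⊓ D) ⊑ (C ⊓ B)  ⇔  ((∀r.¬A ⊓ D) ⊓ (¬C ⊔ ¬B)) unsat w.r.t. T
   apply at x₀: ∀r.¬A⊑C
   open: L(x₀) ⊇ {C, D, ¬B, ∀r.¬A}
2. Hence (∀r.¬A ⊓ D) ⊑ (C ⊓ B): not entailed.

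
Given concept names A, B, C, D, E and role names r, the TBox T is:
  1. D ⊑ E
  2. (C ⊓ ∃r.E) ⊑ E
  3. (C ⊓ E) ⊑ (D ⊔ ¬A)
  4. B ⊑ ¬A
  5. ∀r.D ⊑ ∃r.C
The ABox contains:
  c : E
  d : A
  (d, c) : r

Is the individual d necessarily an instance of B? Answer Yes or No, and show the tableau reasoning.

1. d : B?  L(d) = {A} ∪ {¬B}
   open: L(d) ⊇ {A, ¬B, ¬C, ¬D, ∃r.¬D} (+ ∃-successors) — d ∉ B possible
2. Hence d : B: not entailed.

No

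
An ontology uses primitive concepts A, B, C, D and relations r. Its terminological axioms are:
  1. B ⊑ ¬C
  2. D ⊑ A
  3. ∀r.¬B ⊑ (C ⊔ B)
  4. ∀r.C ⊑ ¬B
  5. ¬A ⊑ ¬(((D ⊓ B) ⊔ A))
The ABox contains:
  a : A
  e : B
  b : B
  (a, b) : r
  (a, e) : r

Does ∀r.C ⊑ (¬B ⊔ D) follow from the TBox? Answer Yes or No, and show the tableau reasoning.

1. ∀r.C ⊑ (¬B ⊔ D)  ⇔  (∀r.C ⊓ (B ⊓ ¬D)) unsat w.r.t. T
   all branches close; clash {B, ¬B} at x₀
2. Hence ∀r.C ⊑ (¬B ⊔ D): entailed.

Yes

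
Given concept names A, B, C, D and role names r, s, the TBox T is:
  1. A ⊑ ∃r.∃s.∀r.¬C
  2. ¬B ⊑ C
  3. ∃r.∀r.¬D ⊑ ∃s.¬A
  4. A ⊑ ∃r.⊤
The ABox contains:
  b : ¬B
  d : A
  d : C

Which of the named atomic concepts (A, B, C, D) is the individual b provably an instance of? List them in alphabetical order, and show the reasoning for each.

1. b : A?  L(b) = {¬B} ∪ {¬A}
   apply at b: ¬B⊑C
   open: L(b) ⊇ {C, ¬A, ¬B, ∀r.∃r.D} — b ∉ A possible
2. b : B?  L(b) = {¬B} ∪ {¬B}
   apply at b: ¬B⊑C
   open: L(b) ⊇ {C, ¬A, ¬B, ∀r.∃r.D} — b ∉ B possible
3. b : C?  L(b) = {¬B} ∪ {¬C}
   clash {C, ¬C} at b — b ∈ C
4. b : D?  L(b) = {¬B} ∪ {¬D}
   apply at b: ¬B⊑C
   open: L(b) ⊇ {C, ¬A, ¬B, ¬D, ∀r.∃r.D} — b ∉ D possible
5. Entailed for b: {C}

{C}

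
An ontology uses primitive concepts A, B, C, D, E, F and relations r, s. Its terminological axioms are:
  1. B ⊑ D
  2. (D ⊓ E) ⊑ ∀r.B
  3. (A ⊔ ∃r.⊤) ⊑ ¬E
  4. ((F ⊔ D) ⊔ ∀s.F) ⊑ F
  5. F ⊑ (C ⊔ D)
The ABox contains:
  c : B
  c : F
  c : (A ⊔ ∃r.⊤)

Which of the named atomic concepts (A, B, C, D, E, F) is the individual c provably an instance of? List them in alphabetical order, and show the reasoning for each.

1. c : A?  L(c) = {B, F, (A ⊔ ∃r.⊤)} ∪ {¬A}
   apply at c: B⊑D; (A ⊔ ∃r.⊤)⊑¬E; F⊑(C ⊔ D)
   open: L(c) ⊇ {B, D, F, ¬A, ¬E, …} (+ ∃-successors) — c ∉ A possible
2. c : B?  L(c) = {B, F, (A ⊔ ∃r.⊤)} ∪ {¬B}
   clash {B, ¬B} at c — c ∈ B
3. c : C?  L(c) = {B, F, (A ⊔ ∃r.⊤)} ∪ {¬C}
   apply at c: B⊑D; (A ⊔ ∃r.⊤)⊑¬E; F⊑(C ⊔ D)
   open: L(c) ⊇ {A, B, D, F, ¬C, …} — c ∉ C possible
4. c : D?  L(c) = {B, F, (A ⊔ ∃r.⊤)} ∪ {¬D}
   clash {D, ¬D} at c — c ∈ D
5. c : E?  L(c) = {B, F, (A ⊔ ∃r.⊤)} ∪ {¬E}
   apply at c: B⊑D; F⊑(C ⊔ D)
   open: L(c) ⊇ {A, B, D, F, ¬E} — c ∉ E possible
6. c : F?  L(c) = {B, F, (A ⊔ ∃r.⊤)} ∪ {¬F}
   clash {F, ¬F} at c — c ∈ F
7. Entailed for c: {B, D, F}

{B, D, F}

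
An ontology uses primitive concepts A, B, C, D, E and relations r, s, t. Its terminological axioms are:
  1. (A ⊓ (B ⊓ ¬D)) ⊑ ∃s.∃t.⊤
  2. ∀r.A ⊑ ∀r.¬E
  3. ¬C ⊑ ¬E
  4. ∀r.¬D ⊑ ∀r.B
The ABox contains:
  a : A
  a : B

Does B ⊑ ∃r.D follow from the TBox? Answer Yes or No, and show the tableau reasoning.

1. B ⊑ ∃r.D  ⇔  (B ⊓ ∀r.¬D) unsat w.r.t. T
   apply at x₀: ∀r.¬D⊑∀r.B
   open: L(x₀) ⊇ {B, C, ¬A, ∀r.B, ∀r.¬D, …} (+ ∃-successors)
2. Hence B ⊑ ∃r.D: not entailed.

No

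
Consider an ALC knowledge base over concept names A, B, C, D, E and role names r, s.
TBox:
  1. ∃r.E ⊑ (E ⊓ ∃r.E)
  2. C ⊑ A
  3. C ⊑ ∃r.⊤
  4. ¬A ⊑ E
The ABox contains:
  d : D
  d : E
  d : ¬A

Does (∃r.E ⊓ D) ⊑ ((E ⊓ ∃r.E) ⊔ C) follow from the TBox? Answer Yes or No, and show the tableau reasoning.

Yes

1. (∃r.E ⊓ D) ⊑ ((E ⊓ ∃r.E) ⊔ C)  ⇔  ((∃r.E ⊓ D) ⊓ ((¬E ⊔ ∀r.¬E) ⊓ ¬C)) unsat w.r.t. T
   all branches close; clash {E, ¬E} at an ∃-successor
2. Hence (∃r.E ⊓ D) ⊑ ((E ⊓ ∃r.E) ⊔ C): entailed.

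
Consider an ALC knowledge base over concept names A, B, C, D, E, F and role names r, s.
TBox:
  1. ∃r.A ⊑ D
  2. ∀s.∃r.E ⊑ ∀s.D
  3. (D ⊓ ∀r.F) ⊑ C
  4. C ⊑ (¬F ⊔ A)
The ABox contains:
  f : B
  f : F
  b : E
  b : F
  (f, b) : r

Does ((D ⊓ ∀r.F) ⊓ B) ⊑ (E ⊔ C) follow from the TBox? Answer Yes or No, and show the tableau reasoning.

Yes

1. ((D ⊓ ∀r.F) ⊓ B) ⊑ (E ⊔ C)  ⇔  (((D ⊓ ∀r.F) ⊓ B) ⊓ (¬E ⊓ ¬C)) unsat w.r.t. T
   all branches close; clash {C, ¬C} at x₀
2. Hence ((D ⊓ ∀r.F) ⊓ B) ⊑ (E ⊔ C): entailed.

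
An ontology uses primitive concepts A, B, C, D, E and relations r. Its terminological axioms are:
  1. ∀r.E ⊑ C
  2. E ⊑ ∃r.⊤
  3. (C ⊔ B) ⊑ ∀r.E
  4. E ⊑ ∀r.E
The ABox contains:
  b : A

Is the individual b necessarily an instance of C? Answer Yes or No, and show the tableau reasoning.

1. b : C?  L(b) = {A} ∪ {¬C}
   open: L(b) ⊇ {A, ¬B, ¬C, ¬E, ∃r.¬E} (+ ∃-successors) — b ∉ C possible
2. Hence b : C: not entailed.

No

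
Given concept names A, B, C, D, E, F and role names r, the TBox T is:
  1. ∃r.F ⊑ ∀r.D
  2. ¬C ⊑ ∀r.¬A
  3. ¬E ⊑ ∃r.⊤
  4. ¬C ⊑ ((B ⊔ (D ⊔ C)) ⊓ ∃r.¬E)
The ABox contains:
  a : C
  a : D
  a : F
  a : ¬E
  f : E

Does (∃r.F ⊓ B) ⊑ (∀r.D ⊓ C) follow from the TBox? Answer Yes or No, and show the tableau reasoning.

1. (∃r.F ⊓ B) ⊑ (∀r.D ⊓ C)  ⇔  ((∃r.F ⊓ B) ⊓ (∃r.¬D ⊔ ¬C)) unsat w.r.t. T
   apply at x₀: ∃r.F⊑∀r.D
   open: L(x₀) ⊇ {B, E, ¬C, ∀r.D, ∀r.¬A, …} (+ ∃-successors)
2. Hence (∃r.F ⊓ B) ⊑ (∀r.D ⊓ C): not entailed.

No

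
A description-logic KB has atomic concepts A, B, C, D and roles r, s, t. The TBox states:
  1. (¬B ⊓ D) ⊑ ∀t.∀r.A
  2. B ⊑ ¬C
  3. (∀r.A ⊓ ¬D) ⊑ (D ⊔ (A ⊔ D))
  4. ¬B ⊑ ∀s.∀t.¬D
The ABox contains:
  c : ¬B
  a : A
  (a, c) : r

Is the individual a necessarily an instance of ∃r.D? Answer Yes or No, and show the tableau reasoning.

1. a : ∃r.D?  L(a) = {A} ∪ {∀r.¬D}
   open: L(a) ⊇ {A, ¬B, ¬D, ∀r.¬D, ∀s.∀t.¬D, …} (+ ∃-successors) — a ∉ ∃r.D possible
2. Hence a : ∃r.D: not entailed.

No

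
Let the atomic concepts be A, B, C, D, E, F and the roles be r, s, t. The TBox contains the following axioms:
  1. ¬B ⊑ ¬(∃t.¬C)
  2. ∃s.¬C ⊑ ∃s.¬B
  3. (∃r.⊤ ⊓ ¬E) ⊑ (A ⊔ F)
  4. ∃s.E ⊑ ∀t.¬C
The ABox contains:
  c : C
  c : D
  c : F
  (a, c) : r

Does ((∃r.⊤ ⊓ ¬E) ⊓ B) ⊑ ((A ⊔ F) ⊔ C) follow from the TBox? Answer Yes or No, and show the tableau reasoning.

Yes

1. ((∃r.⊤ ⊓ ¬E) ⊓ B) ⊑ ((A ⊔ F) ⊔ C)  ⇔  (((∃r.⊤ ⊓ ¬E) ⊓ B) ⊓ ((¬A ⊓ ¬F) ⊓ ¬C)) unsat w.r.t. T
   all branches close; clash {F, ¬F} at x₀
2. Hence ((∃r.⊤ ⊓ ¬E) ⊓ B) ⊑ ((A ⊔ F) ⊔ C): entailed.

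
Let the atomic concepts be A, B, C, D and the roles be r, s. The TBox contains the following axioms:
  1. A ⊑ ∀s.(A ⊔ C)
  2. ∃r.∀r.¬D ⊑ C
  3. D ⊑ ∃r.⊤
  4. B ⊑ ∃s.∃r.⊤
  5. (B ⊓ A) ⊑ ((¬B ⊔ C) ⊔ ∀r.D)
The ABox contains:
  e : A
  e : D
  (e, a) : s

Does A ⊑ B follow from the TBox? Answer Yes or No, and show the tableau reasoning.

1. A ⊑ B  ⇔  (A ⊓ ¬B) unsat w.r.t. T
   apply at x₀: A⊑∀s.(A ⊔ C)
   open: L(x₀) ⊇ {A, ¬B, ¬D, ∀r.∃r.D, ∀s.(A ⊔ C)}
2. Hence A ⊑ B: not entailed.

No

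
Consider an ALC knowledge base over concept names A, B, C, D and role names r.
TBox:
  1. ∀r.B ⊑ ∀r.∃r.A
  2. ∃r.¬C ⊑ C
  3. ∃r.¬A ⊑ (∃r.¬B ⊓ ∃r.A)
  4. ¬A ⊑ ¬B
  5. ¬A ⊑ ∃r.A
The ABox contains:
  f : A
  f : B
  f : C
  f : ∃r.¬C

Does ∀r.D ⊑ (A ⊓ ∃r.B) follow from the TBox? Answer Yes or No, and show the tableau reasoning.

1. ∀r.D ⊑ (A ⊓ ∃r.B)  ⇔  (∀r.D ⊓ (¬A ⊔ ∀r.¬B)) unsat w.r.t. T
   open: L(x₀) ⊇ {A, ∀r.A, ∀r.C, ∀r.D, ∀r.¬B, …} (+ ∃-successors)
2. Hence ∀r.D ⊑ (A ⊓ ∃r.B): not entailed.

No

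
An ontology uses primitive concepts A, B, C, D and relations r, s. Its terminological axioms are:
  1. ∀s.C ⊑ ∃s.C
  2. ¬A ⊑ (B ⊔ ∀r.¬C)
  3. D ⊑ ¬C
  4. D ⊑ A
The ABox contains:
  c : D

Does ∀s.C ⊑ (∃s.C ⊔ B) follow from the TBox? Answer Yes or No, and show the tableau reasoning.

Yes

1. ∀s.C ⊑ (∃s.C ⊔ B)  ⇔  (∀s.C ⊓ (∀s.¬C ⊓ ¬B)) unsat w.r.t. T
   all branches close; clash {C, ¬C} at an ∃-successor
2. Hence ∀s.C ⊑ (∃s.C ⊔ B): entailed.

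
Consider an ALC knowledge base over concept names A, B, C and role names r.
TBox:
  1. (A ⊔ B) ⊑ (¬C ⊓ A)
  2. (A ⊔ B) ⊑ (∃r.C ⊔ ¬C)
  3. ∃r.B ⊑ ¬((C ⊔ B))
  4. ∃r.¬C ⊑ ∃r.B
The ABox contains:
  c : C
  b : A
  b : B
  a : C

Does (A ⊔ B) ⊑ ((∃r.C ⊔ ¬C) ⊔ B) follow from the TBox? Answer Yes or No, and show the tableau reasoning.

1. (A ⊔ B) ⊑ ((∃r.C ⊔ ¬C) ⊔ B)  ⇔  ((A ⊔ B) ⊓ ((∀r.¬C ⊓ C) ⊓ ¬B)) unsat w.r.t. T
   all branches close; clash {B, ¬B} at x₀
2. Hence (A ⊔ B) ⊑ ((∃r.C ⊔ ¬C) ⊔ B): entailed.

Yes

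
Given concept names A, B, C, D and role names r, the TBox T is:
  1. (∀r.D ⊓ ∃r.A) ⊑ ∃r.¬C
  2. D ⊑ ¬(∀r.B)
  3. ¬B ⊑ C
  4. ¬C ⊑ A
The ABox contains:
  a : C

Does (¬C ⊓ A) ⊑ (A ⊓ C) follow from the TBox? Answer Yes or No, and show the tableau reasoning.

No

1. (¬C ⊓ A) ⊑ (A ⊓ C)  ⇔  ((¬C ⊓ A) ⊓ (¬A ⊔ ¬C)) unsat w.r.t. T
   open: L(x₀) ⊇ {A, B, ¬C, ¬D, ∃r.¬D} (+ ∃-successors)
2. Hence (¬C ⊓ A) ⊑ (A ⊓ C): not entailed.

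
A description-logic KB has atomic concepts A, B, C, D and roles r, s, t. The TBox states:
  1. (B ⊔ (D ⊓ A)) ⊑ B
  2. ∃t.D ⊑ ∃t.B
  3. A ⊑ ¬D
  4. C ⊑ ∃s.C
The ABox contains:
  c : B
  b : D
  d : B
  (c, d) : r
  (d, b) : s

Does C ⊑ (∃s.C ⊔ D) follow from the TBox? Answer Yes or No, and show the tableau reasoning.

1. C ⊑ (∃s.C ⊔ D)  ⇔  (C ⊓ (∀s.¬C ⊓ ¬D)) unsat w.r.t. T
   all branches close; clash {C, ¬C} at an ∃-successor
2. Hence C ⊑ (∃s.C ⊔ D): entailed.

Yes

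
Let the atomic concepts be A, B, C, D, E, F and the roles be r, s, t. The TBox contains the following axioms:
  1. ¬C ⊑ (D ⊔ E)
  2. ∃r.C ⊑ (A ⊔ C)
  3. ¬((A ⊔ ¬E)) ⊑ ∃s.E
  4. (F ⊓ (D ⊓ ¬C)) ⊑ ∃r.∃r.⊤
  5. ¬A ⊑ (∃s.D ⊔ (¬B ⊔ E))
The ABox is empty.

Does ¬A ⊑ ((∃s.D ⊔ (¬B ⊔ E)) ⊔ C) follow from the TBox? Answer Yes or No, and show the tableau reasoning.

Yes

1. ¬A ⊑ ((∃s.D ⊔ (¬B ⊔ E)) ⊔ C)  ⇔  (¬A ⊓ ((∀s.¬D ⊓ (B ⊓ ¬E)) ⊓ ¬C)) unsat w.r.t. T
   all branches close; clash {E, ¬E} at x₀
2. Hence ¬A ⊑ ((∃s.D ⊔ (¬B ⊔ E)) ⊔ C): entailed.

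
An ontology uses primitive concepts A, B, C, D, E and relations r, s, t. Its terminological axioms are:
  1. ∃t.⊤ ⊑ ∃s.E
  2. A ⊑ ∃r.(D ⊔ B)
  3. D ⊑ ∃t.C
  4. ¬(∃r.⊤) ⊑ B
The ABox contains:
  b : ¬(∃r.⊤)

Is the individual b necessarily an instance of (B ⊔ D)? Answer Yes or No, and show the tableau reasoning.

Yes

1. b : (B ⊔ D)?  L(b) = {¬(∃r.⊤)} ∪ {(¬B ⊓ ¬D)}
   clash {B, ¬B} at b — b ∈ (B ⊔ D)
2. Hence b : (B ⊔ D): entailed.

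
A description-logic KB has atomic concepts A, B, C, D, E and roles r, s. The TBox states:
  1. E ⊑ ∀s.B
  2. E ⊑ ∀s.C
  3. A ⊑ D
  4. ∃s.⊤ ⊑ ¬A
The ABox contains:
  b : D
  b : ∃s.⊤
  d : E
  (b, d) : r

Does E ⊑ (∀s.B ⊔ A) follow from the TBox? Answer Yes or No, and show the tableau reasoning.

1. E ⊑ (∀s.B ⊔ A)  ⇔  (E ⊓ (∃s.¬B ⊓ ¬A)) unsat w.r.t. T
   all branches close; clash {B, ¬B} at an ∃-successor
2. Hence E ⊑ (∀s.B ⊔ A): entailed.

Yes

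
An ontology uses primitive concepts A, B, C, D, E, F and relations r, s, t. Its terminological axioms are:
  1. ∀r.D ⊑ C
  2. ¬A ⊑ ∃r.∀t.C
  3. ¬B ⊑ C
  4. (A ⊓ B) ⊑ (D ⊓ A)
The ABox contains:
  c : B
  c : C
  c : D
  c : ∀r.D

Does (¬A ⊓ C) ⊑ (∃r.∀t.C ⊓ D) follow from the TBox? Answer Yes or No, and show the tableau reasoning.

No

1. (¬A ⊓ C) ⊑ (∃r.∀t.C ⊓ D)  ⇔  ((¬A ⊓ C) ⊓ (∀r.∃t.¬C ⊔ ¬D)) unsat w.r.t. T
   apply at x₀: ¬A⊑∃r.∀t.C
   open: L(x₀) ⊇ {C, ¬A, ¬D, ∃r.∀t.C} (+ ∃-successors)
2. Hence (¬A ⊓ C) ⊑ (∃r.∀t.C ⊓ D): not entailed.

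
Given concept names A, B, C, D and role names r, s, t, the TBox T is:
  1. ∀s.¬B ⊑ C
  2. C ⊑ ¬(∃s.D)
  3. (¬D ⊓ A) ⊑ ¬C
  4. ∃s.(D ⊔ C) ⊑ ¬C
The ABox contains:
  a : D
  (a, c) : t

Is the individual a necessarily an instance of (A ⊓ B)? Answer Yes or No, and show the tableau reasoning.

1. a : (A ⊓ B)?  L(a) = {D} ∪ {(¬A ⊔ ¬B)}
   open: L(a) ⊇ {D, ¬A, ¬C, ∃s.B} (+ ∃-successors) — a ∉ (A ⊓ B) possible
2. Hence a : (A ⊓ B): not entailed.

No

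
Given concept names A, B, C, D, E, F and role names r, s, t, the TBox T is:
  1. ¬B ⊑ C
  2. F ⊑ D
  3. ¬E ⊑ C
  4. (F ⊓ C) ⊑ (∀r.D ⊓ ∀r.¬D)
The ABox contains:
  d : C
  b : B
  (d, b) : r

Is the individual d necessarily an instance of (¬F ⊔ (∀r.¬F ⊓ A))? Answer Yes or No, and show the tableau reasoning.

1. d : (¬F ⊔ (∀r.¬F ⊓ A))?  L(d) = {C} ∪ {(F ⊓ (∃r.F ⊔ ¬A))}
   clash {D, ¬D} at b — d ∈ (¬F ⊔ (∀r.¬F ⊓ A))
2. Hence d : (¬F ⊔ (∀r.¬F ⊓ A)): entailed.

Yes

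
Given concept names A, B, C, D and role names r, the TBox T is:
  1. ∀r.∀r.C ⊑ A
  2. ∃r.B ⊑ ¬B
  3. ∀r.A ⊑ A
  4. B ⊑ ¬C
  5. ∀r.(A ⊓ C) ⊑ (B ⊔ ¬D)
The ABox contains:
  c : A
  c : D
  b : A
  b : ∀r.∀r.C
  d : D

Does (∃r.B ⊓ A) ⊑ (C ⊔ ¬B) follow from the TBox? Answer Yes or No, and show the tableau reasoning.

1. (∃r.B ⊓ A) ⊑ (C ⊔ ¬B)  ⇔  ((∃r.B ⊓ A) ⊓ (¬C ⊓ B)) unsat w.r.t. T
   all branches close; clash {B, ¬B} at x₀
2. Hence (∃r.B ⊓ A) ⊑ (C ⊔ ¬B): entailed.

Yes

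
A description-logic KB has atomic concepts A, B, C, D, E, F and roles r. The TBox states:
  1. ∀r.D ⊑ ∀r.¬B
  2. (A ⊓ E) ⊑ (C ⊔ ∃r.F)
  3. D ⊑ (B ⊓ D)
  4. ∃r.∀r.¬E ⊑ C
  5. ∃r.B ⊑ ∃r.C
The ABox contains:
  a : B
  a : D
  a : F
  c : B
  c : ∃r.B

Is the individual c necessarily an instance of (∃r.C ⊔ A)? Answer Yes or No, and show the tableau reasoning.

Yes

1. c : (∃r.C ⊔ A)?  L(c) = {B, ∃r.B} ∪ {(∀r.¬C ⊓ ¬A)}
   clash {B, ¬B} at an ∃-successor — c ∈ (∃r.C ⊔ A)
2. Hence c : (∃r.C ⊔ A): entailed.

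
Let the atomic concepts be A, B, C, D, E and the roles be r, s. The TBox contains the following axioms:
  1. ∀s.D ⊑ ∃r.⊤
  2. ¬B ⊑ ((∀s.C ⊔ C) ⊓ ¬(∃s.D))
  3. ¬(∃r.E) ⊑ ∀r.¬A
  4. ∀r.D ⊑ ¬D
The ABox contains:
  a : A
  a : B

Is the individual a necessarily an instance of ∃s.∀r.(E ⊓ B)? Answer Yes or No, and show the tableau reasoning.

No

1. a : ∃s.∀r.(E ⊓ B)?  L(a) = {A, B} ∪ {∀s.∃r.(¬E ⊔ ¬B)}
   open: L(a) ⊇ {A, B, ∀s.∃r.(¬E ⊔ ¬B), ∃r.E, ∃r.¬D, …} (+ ∃-successors) — a ∉ ∃s.∀r.(E ⊓ B) possible
2. Hence a : ∃s.∀r.(E ⊓ B): not entailed.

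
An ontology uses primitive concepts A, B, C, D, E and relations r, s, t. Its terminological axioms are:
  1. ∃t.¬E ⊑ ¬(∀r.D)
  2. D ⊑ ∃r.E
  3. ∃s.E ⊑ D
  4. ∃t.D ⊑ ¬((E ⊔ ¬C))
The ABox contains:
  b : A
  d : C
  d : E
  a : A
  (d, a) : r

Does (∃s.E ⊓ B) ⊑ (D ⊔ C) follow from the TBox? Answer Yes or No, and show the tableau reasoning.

Yes

1. (∃s.E ⊓ B) ⊑ (D ⊔ C)  ⇔  ((∃s.E ⊓ B) ⊓ (¬D ⊓ ¬C)) unsat w.r.t. T
   all branches close; clash {D, ¬D} at x₀
2. Hence (∃s.E ⊓ B) ⊑ (D ⊔ C): entailed.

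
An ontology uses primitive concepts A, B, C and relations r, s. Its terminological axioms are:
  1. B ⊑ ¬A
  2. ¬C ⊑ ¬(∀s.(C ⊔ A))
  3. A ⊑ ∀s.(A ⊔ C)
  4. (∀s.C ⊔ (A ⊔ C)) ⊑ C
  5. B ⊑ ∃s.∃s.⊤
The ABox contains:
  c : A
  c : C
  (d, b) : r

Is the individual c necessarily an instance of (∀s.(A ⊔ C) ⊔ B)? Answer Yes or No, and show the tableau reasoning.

Yes

1. c : (∀s.(A ⊔ C) ⊔ B)?  L(c) = {A, C} ∪ {(∃s.(¬A ⊓ ¬C) ⊓ ¬B)}
   clash {C, ¬C} at an ∃-successor — c ∈ (∀s.(A ⊔ C) ⊔ B)
2. Hence c : (∀s.(A ⊔ C) ⊔ B): entailed.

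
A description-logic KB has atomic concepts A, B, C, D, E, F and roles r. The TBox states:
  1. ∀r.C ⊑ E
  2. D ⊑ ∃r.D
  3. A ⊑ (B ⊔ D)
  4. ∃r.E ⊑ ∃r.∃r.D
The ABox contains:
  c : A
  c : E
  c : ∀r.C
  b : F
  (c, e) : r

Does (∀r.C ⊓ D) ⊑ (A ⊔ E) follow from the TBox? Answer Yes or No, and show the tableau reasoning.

1. (∀r.C ⊓ D) ⊑ (A ⊔ E)  ⇔  ((∀r.C ⊓ D) ⊓ (¬A ⊓ ¬E)) unsat w.r.t. T
   all branches close; clash {E, ¬E} at x₀
2. Hence (∀r.C ⊓ D) ⊑ (A ⊔ E): entailed.

Yes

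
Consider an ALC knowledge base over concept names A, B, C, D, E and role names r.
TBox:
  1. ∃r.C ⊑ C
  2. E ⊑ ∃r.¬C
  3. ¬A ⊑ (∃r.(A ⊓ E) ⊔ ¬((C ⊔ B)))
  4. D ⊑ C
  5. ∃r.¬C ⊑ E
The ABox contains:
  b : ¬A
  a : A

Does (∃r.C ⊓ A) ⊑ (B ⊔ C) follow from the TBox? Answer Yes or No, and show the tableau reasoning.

1. (∃r.C ⊓ A) ⊑ (B ⊔ C)  ⇔  ((∃r.C ⊓ A) ⊓ (¬B ⊓ ¬C)) unsat w.r.t. T
   all branches close; clash {C, ¬C} at x₀
2. Hence (∃r.C ⊓ A) ⊑ (B ⊔ C): entailed.

Yes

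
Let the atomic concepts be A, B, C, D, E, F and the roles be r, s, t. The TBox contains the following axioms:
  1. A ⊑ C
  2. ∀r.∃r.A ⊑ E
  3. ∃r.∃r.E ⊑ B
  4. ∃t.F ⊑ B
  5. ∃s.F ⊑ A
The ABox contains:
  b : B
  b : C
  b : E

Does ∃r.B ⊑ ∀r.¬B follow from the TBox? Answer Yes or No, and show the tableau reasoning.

No

1. ∃r.B ⊑ ∀r.¬B  ⇔  (∃r.B ⊓ ∃r.B) unsat w.r.t. T
   open: L(x₀) ⊇ {¬A, ∀r.∀r.¬E, ∀s.¬F, ∀t.¬F, ∃r.B, …} (+ ∃-successors)
2. Hence ∃r.B ⊑ ∀r.¬B: not entailed.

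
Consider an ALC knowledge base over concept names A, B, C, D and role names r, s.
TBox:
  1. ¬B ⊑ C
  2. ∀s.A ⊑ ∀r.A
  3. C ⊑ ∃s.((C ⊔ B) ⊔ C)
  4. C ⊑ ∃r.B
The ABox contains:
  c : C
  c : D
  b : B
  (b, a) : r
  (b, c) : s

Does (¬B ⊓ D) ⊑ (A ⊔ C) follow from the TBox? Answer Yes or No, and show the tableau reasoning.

Yes

1. (¬B ⊓ D) ⊑ (A ⊔ C)  ⇔  ((¬B ⊓ D) ⊓ (¬A ⊓ ¬C)) unsat w.r.t. T
   all branches close; clash {C, ¬C} at x₀
2. Hence (¬B ⊓ D) ⊑ (A ⊔ C): entailed.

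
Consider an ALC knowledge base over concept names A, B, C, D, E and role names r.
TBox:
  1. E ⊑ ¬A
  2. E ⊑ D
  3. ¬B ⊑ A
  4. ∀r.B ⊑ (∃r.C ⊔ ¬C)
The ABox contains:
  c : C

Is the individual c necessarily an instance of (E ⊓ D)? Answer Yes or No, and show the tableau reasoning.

1. c : (E ⊓ D)?  L(c) = {C} ∪ {(¬E ⊔ ¬D)}
   open: L(c) ⊇ {B, C, ¬E, ∃r.¬B} (+ ∃-successors) — c ∉ (E ⊓ D) possible
2. Hence c : (E ⊓ D): not entailed.

No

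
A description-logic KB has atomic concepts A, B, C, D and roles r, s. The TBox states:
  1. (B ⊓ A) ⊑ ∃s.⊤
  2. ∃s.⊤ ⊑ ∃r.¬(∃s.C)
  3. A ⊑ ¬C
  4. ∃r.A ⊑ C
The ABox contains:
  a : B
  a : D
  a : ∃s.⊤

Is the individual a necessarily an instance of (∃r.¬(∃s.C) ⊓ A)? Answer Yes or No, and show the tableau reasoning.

1. a : (∃r.¬(∃s.C) ⊓ A)?  L(a) = {B, D, ∃s.⊤} ∪ {(∀r.∃s.C ⊔ ¬A)}
   apply at a: ∃s.⊤⊑∃r.¬(∃s.C)
   open: L(a) ⊇ {B, D, ¬A, ∀r.¬A, ∃r.∀s.¬C, …} (+ ∃-successors) — a ∉ (∃r.¬(∃s.C) ⊓ A) possible
2. Hence a : (∃r.¬(∃s.C) ⊓ A): not entailed.

No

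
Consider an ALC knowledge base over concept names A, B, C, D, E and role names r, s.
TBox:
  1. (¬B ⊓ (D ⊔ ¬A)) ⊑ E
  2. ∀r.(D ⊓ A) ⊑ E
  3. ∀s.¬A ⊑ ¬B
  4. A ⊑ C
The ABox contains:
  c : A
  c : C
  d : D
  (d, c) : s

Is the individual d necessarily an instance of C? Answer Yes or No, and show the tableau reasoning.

1. d : C?  L(d) = {D} ∪ {¬C}
   open: L(d) ⊇ {B, D, ¬A, ¬C, ∃r.(¬D ⊔ ¬A), …} (+ ∃-successors) — d ∉ C possible
2. Hence d : C: not entailed.

No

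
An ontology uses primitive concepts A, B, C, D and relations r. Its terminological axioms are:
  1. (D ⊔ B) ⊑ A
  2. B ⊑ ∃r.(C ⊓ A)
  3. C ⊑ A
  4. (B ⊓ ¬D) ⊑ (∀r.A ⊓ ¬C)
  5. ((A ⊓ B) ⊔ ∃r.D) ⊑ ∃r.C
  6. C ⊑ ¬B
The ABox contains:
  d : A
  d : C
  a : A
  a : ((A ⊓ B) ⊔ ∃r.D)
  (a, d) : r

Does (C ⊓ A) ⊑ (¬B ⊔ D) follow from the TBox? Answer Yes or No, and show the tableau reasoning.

Yes

1. (C ⊓ A) ⊑ (¬B ⊔ D)  ⇔  ((C ⊓ A) ⊓ (B ⊓ ¬D)) unsat w.r.t. T
   all branches close; clash {B, ¬B} at x₀
2. Hence (C ⊓ A) ⊑ (¬B ⊔ D): entailed.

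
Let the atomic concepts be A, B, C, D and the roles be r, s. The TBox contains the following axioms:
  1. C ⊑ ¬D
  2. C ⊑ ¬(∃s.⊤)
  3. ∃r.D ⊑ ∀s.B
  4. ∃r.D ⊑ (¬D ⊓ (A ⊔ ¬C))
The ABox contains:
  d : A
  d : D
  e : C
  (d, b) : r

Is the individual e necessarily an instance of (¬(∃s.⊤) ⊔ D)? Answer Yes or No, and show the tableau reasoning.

1. e : (¬(∃s.⊤) ⊔ D)?  L(e) = {C} ∪ {(∃s.⊤ ⊓ ¬D)}
   clash {C, ¬C} at e — e ∈ (¬(∃s.⊤) ⊔ D)
2. Hence e : (¬(∃s.⊤) ⊔ D): entailed.

Yes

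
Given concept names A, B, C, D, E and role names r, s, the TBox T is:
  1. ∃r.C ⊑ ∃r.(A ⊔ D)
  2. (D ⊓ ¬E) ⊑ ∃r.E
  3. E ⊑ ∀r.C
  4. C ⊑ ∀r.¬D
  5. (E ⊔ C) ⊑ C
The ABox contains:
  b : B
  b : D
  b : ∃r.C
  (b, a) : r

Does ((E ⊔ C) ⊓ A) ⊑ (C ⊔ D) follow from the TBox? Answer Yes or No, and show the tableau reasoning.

Yes

1. ((E ⊔ C) ⊓ A) ⊑ (C ⊔ D)  ⇔  (((E ⊔ C) ⊓ A) ⊓ (¬C ⊓ ¬D)) unsat w.r.t. T
   all branches close; clash {C, ¬C} at x₀
2. Hence ((E ⊔ C) ⊓ A) ⊑ (C ⊔ D): entailed.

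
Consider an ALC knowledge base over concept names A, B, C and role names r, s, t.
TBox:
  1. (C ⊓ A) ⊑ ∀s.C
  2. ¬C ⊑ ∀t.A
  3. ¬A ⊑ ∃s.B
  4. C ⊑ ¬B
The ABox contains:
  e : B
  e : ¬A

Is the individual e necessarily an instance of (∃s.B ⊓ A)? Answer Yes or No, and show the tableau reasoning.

No

1. e : (∃s.B ⊓ A)?  L(e) = {B, ¬A} ∪ {(∀s.¬B ⊔ ¬A)}
   apply at e: ¬A⊑∃s.B
   open: L(e) ⊇ {B, ¬A, ¬C, ∀t.A, ∃s.B} (+ ∃-successors) — e ∉ (∃s.B ⊓ A) possible
2. Hence e : (∃s.B ⊓ A): not entailed.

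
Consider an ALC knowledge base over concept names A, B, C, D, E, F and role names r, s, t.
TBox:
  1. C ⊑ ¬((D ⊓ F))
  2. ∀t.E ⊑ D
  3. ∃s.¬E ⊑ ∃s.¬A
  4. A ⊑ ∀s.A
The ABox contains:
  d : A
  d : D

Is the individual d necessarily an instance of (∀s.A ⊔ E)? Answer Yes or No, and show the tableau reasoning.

1. d : (∀s.A ⊔ E)?  L(d) = {A, D} ∪ {(∃s.¬A ⊓ ¬E)}
   clash {A, ¬A} at an ∃-successor — d ∈ (∀s.A ⊔ E)
2. Hence d : (∀s.A ⊔ E): entailed.

Yes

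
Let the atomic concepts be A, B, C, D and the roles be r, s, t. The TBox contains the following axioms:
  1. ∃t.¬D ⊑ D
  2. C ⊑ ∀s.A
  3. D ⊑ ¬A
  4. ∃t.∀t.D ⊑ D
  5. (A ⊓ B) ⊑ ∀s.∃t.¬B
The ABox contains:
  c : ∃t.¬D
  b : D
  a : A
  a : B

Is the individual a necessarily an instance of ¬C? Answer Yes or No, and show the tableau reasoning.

No

1. a : ¬C?  L(a) = {A, B} ∪ {C}
   apply at a: C⊑∀s.A
   open: L(a) ⊇ {A, B, C, ¬D, ∀s.A, …} — a ∉ ¬C possible
2. Hence a : ¬C: not entailed.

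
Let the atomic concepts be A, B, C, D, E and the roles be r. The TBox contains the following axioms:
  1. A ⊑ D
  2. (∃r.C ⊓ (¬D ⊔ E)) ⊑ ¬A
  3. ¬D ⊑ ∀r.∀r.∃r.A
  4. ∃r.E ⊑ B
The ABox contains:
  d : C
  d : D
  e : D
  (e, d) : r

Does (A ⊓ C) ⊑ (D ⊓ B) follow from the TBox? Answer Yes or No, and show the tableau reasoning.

No

1. (A ⊓ C) ⊑ (D ⊓ B)  ⇔  ((A ⊓ C) ⊓ (¬D ⊔ ¬B)) unsat w.r.t. T
   apply at x₀: A⊑D
   open: L(x₀) ⊇ {A, C, D, ¬B, ∀r.¬C, …}
2. Hence (A ⊓ C) ⊑ (D ⊓ B): not entailed.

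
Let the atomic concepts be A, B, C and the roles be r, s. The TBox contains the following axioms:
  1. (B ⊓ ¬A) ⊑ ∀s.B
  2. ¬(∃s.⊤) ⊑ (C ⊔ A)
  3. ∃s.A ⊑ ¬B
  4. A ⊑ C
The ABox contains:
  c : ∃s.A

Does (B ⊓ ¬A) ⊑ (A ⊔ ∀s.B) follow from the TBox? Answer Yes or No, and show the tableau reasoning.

1. (B ⊓ ¬A) ⊑ (A ⊔ ∀s.B)  ⇔  ((B ⊓ ¬A) ⊓ (¬A ⊓ ∃s.¬B)) unsat w.r.t. T
   all branches close; clash {A, ¬A} at x₀
2. Hence (B ⊓ ¬A) ⊑ (A ⊔ ∀s.B): entailed.

Yes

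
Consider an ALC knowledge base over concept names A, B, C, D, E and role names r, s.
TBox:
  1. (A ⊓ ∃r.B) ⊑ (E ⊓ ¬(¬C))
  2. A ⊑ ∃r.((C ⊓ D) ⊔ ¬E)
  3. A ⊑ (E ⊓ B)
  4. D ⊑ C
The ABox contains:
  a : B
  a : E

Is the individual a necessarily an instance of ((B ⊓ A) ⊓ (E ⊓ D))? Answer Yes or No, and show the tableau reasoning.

No

1. a : ((B ⊓ A) ⊓ (E ⊓ D))?  L(a) = {B, E} ∪ {((¬B ⊔ ¬A) ⊔ (¬E ⊔ ¬D))}
   open: L(a) ⊇ {B, E, ¬A, ¬D} — a ∉ ((B ⊓ A) ⊓ (E ⊓ D)) possible
2. Hence a : ((B ⊓ A) ⊓ (E ⊓ D)): not entailed.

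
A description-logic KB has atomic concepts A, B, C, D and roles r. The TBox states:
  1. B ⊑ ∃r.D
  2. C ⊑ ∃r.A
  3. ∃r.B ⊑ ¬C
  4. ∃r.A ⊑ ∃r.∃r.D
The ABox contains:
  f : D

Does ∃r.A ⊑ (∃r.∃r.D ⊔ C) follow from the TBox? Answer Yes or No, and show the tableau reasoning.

Yes

1. ∃r.A ⊑ (∃r.∃r.D ⊔ C)  ⇔  (∃r.A ⊓ (∀r.∀r.¬D ⊓ ¬C)) unsat w.r.t. T
   all branches close; clash {D, ¬D} at an ∃-successor
2. Hence ∃r.A ⊑ (∃r.∃r.D ⊔ C): entailed.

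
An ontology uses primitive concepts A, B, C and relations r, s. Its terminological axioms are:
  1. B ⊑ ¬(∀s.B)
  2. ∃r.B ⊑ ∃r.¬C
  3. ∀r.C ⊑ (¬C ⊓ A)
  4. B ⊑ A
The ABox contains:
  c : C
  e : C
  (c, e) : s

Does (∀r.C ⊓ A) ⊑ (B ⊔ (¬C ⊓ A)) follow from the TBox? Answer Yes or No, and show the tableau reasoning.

1. (∀r.C ⊓ A) ⊑ (B ⊔ (¬C ⊓ A))  ⇔  ((∀r.C ⊓ A) ⊓ (¬B ⊓ (C ⊔ ¬A))) unsat w.r.t. T
   all branches close; clash {A, ¬A} at x₀
2. Hence (∀r.C ⊓ A) ⊑ (B ⊔ (¬C ⊓ A)): entailed.

Yes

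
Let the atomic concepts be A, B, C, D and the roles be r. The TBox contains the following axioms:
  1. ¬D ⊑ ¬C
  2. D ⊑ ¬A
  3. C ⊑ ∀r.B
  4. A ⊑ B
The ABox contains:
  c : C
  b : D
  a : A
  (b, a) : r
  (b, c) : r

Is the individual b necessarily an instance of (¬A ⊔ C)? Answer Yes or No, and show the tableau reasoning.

1. b : (¬A ⊔ C)?  L(b) = {D} ∪ {(A ⊓ ¬C)}
   clash {A, ¬A} at b — b ∈ (¬A ⊔ C)
2. Hence b : (¬A ⊔ C): entailed.

Yes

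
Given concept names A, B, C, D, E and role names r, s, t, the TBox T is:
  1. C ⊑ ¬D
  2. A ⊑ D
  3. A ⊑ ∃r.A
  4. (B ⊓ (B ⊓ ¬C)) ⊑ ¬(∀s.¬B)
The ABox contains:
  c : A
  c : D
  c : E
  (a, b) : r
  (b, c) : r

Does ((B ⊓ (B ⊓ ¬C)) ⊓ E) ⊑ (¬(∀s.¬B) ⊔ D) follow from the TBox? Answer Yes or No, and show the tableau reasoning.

1. ((B ⊓ (B ⊓ ¬C)) ⊓ E) ⊑ (¬(∀s.¬B) ⊔ D)  ⇔  (((B ⊓ (B ⊓ ¬C)) ⊓ E) ⊓ (∀s.¬B ⊓ ¬D)) unsat w.r.t. T
   all branches close; clash {D, ¬D} at x₀
2. Hence ((B ⊓ (B ⊓ ¬C)) ⊓ E) ⊑ (¬(∀s.¬B) ⊔ D): entailed.

Yes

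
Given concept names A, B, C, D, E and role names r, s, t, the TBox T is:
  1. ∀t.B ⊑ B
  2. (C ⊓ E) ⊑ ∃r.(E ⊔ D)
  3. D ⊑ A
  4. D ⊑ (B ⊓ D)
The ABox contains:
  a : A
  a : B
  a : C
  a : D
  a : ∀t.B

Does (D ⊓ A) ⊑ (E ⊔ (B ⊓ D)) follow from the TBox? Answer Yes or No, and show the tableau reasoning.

Yes

1. (D ⊓ A) ⊑ (E ⊔ (B ⊓ D))  ⇔  ((D ⊓ A) ⊓ (¬E ⊓ (¬B ⊔ ¬D))) unsat w.r.t. T
   all branches close; clash {D, ¬D} at x₀
2. Hence (D ⊓ A) ⊑ (E ⊔ (B ⊓ D)): entailed.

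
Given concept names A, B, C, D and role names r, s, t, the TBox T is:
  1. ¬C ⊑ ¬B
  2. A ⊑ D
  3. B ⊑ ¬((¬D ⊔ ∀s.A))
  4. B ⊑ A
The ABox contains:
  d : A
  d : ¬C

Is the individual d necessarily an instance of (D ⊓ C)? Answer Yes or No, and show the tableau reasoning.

No

1. d : (D ⊓ C)?  L(d) = {A, ¬C} ∪ {(¬D ⊔ ¬C)}
   apply at d: ¬C⊑¬B; A⊑D
   open: L(d) ⊇ {A, D, ¬B, ¬C} — d ∉ (D ⊓ C) possible
2. Hence d : (D ⊓ C): not entailed.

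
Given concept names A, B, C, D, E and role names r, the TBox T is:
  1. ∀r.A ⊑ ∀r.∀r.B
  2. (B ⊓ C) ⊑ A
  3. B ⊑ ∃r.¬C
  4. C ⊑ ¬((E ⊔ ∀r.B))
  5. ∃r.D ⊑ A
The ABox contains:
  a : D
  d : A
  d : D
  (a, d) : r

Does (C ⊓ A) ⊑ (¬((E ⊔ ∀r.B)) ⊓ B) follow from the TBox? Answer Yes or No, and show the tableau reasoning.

1. (C ⊓ A) ⊑ (¬((E ⊔ ∀r.B)) ⊓ B)  ⇔  ((C ⊓ A) ⊓ ((E ⊔ ∀r.B) ⊔ ¬B)) unsat w.r.t. T
   apply at x₀: C⊑¬((E ⊔ ∀r.B))
   open: L(x₀) ⊇ {A, C, ¬B, ¬E, ∃r.¬A, …} (+ ∃-successors)
2. Hence (C ⊓ A) ⊑ (¬((E ⊔ ∀r.B)) ⊓ B): not entailed.

No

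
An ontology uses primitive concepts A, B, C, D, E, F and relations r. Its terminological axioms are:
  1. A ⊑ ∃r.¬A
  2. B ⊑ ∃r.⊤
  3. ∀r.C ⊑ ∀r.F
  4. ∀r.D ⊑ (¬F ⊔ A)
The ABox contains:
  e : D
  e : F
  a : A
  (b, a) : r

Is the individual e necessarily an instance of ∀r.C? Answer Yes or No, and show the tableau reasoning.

No

1. e : ∀r.C?  L(e) = {D, F} ∪ {∃r.¬C}
   open: L(e) ⊇ {D, F, ¬A, ¬B, ∃r.¬C, …} (+ ∃-successors) — e ∉ ∀r.C possible
2. Hence e : ∀r.C: not entailed.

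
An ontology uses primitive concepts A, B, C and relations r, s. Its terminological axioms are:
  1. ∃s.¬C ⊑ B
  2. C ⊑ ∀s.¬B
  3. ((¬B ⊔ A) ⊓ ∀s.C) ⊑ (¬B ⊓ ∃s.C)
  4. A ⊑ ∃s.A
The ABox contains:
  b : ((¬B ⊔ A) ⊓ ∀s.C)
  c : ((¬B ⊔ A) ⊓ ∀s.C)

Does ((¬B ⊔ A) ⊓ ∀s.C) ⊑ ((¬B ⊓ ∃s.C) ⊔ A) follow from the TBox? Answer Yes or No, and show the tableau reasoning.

Yes

1. ((¬B ⊔ A) ⊓ ∀s.C) ⊑ ((¬B ⊓ ∃s.C) ⊔ A)  ⇔  (((¬B ⊔ A) ⊓ ∀s.C) ⊓ ((B ⊔ ∀s.¬C) ⊓ ¬A)) unsat w.r.t. T
   all branches close; clash {A, ¬A} at x₀
2. Hence ((¬B ⊔ A) ⊓ ∀s.C) ⊑ ((¬B ⊓ ∃s.C) ⊔ A): entailed.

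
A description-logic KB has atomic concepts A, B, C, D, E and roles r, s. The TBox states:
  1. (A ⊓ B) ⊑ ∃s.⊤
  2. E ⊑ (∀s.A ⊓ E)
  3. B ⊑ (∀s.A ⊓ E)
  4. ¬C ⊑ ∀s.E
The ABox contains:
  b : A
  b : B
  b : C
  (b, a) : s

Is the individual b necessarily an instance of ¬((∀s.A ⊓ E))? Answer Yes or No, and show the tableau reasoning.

No

1. b : ¬((∀s.A ⊓ E))?  L(b) = {A, B, C} ∪ {(∀s.A ⊓ E)}
   open: L(b) ⊇ {A, B, C, E, ∀s.A, …} (+ ∃-successors) — b ∉ ¬((∀s.A ⊓ E)) possible
2. Hence b : ¬((∀s.A ⊓ E)): not entailed.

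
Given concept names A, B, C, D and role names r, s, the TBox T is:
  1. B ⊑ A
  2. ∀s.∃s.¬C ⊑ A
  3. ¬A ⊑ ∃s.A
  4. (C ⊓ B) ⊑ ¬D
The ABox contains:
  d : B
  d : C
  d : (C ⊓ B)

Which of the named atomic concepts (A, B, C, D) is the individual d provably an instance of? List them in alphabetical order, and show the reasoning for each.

{A, B, C}

1. d : A?  L(d) = {B, C, (C ⊓ B)} ∪ {¬A}
   clash {A, ¬A} at d — d ∈ A
2. d : B?  L(d) = {B, C, (C ⊓ B)} ∪ {¬B}
   clash {B, ¬B} at d — d ∈ B
3. d : C?  L(d) = {B, C, (C ⊓ B)} ∪ {¬C}
   clash {C, ¬C} at d — d ∈ C
4. d : D?  L(d) = {B, C, (C ⊓ B)} ∪ {¬D}
   apply at d: B⊑A
   open: L(d) ⊇ {A, B, C, ¬D} — d ∉ D possible
5. Entailed for d: {A, B, C}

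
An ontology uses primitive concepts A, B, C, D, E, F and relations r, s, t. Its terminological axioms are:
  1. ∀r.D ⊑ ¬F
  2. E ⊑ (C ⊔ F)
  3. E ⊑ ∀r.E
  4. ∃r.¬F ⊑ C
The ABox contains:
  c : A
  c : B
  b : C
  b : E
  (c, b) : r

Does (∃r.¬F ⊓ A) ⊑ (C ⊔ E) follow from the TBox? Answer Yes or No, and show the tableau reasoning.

1. (∃r.¬F ⊓ A) ⊑ (C ⊔ E)  ⇔  ((∃r.¬F ⊓ A) ⊓ (¬C ⊓ ¬E)) unsat w.r.t. T
   all branches close; clash {C, ¬C} at x₀
2. Hence (∃r.¬F ⊓ A) ⊑ (C ⊔ E): entailed.

Yes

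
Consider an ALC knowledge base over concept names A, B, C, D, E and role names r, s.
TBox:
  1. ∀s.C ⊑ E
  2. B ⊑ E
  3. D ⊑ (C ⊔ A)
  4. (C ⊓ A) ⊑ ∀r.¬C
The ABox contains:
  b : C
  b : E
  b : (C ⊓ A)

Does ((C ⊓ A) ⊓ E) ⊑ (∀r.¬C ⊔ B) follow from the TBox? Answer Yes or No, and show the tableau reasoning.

Yes

1. ((C ⊓ A) ⊓ E) ⊑ (∀r.¬C ⊔ B)  ⇔  (((C ⊓ A) ⊓ E) ⊓ (∃r.C ⊓ ¬B)) unsat w.r.t. T
   all branches close; clash {C, ¬C} at an ∃-successor
2. Hence ((C ⊓ A) ⊓ E) ⊑ (∀r.¬C ⊔ B): entailed.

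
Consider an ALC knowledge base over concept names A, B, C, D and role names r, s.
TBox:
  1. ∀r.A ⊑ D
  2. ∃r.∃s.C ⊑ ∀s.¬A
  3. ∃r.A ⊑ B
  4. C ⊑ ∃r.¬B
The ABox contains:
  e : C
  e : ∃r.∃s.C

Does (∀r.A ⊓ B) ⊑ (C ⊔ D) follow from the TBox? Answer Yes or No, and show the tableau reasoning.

1. (∀r.A ⊓ B) ⊑ (C ⊔ D)  ⇔  ((∀r.A ⊓ B) ⊓ (¬C ⊓ ¬D)) unsat w.r.t. T
   all branches close; clash {D, ¬D} at x₀
2. Hence (∀r.A ⊓ B) ⊑ (C ⊔ D): entailed.

Yes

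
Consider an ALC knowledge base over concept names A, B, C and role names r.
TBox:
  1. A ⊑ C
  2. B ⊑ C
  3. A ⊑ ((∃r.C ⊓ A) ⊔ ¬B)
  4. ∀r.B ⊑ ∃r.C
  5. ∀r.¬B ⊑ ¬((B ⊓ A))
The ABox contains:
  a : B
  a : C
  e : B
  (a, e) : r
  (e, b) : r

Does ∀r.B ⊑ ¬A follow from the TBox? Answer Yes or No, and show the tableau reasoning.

1. ∀r.B ⊑ ¬A  ⇔  (∀r.B ⊓ A) unsat w.r.t. T
   apply at x₀: A⊑C; A⊑((∃r.C ⊓ A) ⊔ ¬B); ∀r.B⊑∃r.C
   open: L(x₀) ⊇ {A, C, ∀r.B, ∃r.B, ∃r.C} (+ ∃-successors)
2. Hence ∀r.B ⊑ ¬A: not entailed.

No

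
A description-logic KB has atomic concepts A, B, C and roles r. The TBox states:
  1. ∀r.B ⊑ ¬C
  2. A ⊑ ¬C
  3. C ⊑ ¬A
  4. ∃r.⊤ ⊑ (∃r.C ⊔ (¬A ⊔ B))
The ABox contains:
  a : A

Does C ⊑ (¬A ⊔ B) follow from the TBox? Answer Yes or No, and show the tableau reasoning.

1. C ⊑ (¬A ⊔ B)  ⇔  (C ⊓ (A ⊓ ¬B)) unsat w.r.t. T
   all branches close; clash {C, ¬C} at x₀
2. Hence C ⊑ (¬A ⊔ B): entailed.

Yes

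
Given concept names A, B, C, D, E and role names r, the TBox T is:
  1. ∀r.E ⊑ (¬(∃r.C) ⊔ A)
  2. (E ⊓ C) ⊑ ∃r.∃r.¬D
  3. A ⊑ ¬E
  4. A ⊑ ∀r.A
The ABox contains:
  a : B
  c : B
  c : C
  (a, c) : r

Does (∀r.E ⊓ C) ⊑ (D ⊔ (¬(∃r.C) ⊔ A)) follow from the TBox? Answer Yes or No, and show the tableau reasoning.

Yes

1. (∀r.E ⊓ C) ⊑ (D ⊔ (¬(∃r.C) ⊔ A))  ⇔  ((∀r.E ⊓ C) ⊓ (¬D ⊓ (∃r.C ⊓ ¬A))) unsat w.r.t. T
   all branches close; clash {A, ¬A} at x₀
2. Hence (∀r.E ⊓ C) ⊑ (D ⊔ (¬(∃r.C) ⊔ A)): entailed.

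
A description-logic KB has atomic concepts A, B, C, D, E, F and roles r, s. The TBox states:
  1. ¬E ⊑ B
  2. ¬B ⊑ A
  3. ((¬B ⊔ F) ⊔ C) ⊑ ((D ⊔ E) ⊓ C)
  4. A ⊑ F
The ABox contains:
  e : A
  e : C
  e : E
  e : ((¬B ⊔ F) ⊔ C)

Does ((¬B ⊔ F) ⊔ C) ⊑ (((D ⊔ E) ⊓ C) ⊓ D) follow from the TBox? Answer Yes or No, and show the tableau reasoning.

No

1. ((¬B ⊔ F) ⊔ C) ⊑ (((D ⊔ E) ⊓ C) ⊓ D)  ⇔  (((¬B ⊔ F) ⊔ C) ⊓ (((¬D ⊓ ¬E) ⊔ ¬C) ⊔ ¬D)) unsat w.r.t. T
   apply at x₀: ((¬B ⊔ F) ⊔ C)⊑((D ⊔ E) ⊓ C)
   open: L(x₀) ⊇ {B, C, E, F, ¬A, …}
2. Hence ((¬B ⊔ F) ⊔ C) ⊑ (((D ⊔ E) ⊓ C) ⊓ D): not entailed.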